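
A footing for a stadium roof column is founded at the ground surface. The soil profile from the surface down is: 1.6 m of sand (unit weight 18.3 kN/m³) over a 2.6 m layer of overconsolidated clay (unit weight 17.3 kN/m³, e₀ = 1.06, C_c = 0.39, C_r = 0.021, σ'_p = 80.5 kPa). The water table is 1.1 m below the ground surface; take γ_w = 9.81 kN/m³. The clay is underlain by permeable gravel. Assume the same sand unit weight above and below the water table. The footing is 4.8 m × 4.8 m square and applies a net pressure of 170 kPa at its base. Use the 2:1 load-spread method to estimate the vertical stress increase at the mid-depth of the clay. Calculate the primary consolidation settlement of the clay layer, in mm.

S_c ≈ 56.6 mm

Mid-depth of clay below the ground surface: z = 1.6 + 2.6/2 = 2.9 m.
Total vertical stress at mid-clay: σ_v = 18.3×1.6 + 17.3×1.3 = 51.77 kPa.
Pore pressure: u = 9.81×(2.9 − 1.1) = 17.658 kPa.
Initial effective stress: σ'_0 = σ_v − u = 51.77 − 17.658 = 34.112 kPa.
Stress increase at mid-clay by the 2:1 spreading method:
Δσ = qBL/((B+z)(L+z)) = 170×4.8×4.8/((4.8+2.9)(4.8+2.9)) = 66.062 kPa
Final effective stress: σ'_f = 34.112 + 66.062 = 100.17 kPa.
σ'_f = 100.17 > σ'_p = 80.5 kPa, so the stress path crosses the preconsolidation pressure — recompression up to σ'_p, then virgin compression beyond:
S_c = H/(1+e₀)·[C_r·log₁₀(σ'_p/σ'_0) + C_c·log₁₀(σ'_f/σ'_p)]
    = 2.6/2.06 × [0.021×log₁₀(80.5/34.112) + 0.39×log₁₀(100.17/80.5)]
    = 1.2621 × [0.0078307 + 0.037027] = 0.05661 m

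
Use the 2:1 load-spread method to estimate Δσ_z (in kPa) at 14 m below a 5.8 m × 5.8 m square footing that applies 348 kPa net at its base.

Δσ_z ≈ 29.9 kPa

By the 2:1 method the load spreads at 1 horizontal : 2 vertical, so at depth z the loaded area has grown by z in each plan dimension:
Δσ = qBL/((B+z)(L+z)) = 348×5.8×5.8/((5.8+14)(5.8+14)) = 29.861 kPa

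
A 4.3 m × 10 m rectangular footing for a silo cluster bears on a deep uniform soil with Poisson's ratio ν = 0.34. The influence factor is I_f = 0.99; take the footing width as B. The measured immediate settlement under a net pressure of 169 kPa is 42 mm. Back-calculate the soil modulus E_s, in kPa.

E_s ≈ 15100 kPa

S_e = q·B·(1−ν²)/E_s · I_f  ⇒  E_s = q·B·(1−ν²)·I_f / S_e.
E_s = 169 × 4.3 × 0.8844 × 0.99 / 0.042 = 15150 kPa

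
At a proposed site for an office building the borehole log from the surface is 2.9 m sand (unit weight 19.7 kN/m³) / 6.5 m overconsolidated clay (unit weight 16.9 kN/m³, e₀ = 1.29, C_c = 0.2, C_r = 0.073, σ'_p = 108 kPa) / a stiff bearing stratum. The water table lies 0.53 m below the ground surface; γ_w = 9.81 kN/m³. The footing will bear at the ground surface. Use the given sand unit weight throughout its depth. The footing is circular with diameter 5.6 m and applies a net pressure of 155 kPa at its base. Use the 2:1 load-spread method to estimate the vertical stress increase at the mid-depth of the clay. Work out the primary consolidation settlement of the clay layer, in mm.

S_c ≈ 43.3 mm

Mid-depth of clay below the ground surface: z = 2.9 + 6.5/2 = 6.15 m.
Total vertical stress at mid-clay: σ_v = 19.7×2.9 + 16.9×3.25 = 112.05 kPa.
Pore pressure: u = 9.81×(6.15 − 0.53) = 55.132 kPa.
Initial effective stress: σ'_0 = σ_v − u = 112.05 − 55.132 = 56.918 kPa.
Stress increase at mid-clay by the 2:1 spreading method:
Δσ ≈ qD²/(D+z)² = 155×5.6²/(5.6+6.15)² = 35.207 kPa
Final effective stress: σ'_f = 56.918 + 35.207 = 92.125 kPa.
σ'_f = 92.125 ≤ σ'_p = 108 kPa, so the clay remains overconsolidated and only the recompression index applies:
S_c = C_r·H/(1+e₀)·log₁₀(σ'_f/σ'_0) = 0.073×6.5/2.29×log₁₀(92.125/56.918)
    = 0.2072 × 0.20913 = 0.04333 m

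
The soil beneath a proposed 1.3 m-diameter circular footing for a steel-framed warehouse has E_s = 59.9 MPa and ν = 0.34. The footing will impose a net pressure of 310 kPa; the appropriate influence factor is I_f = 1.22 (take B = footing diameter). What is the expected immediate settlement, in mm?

Immediate (elastic) settlement: S_e = q·B·(1−ν²)/E_s · I_f.
E_s = 59.9 MPa = 59900 kPa.
S_e = 310 × 1.3 × (1 − 0.34²) / 59900 × 1.22
    = 310 × 1.3 × 0.8844 / 59900 × 1.22
    = 0.007259 m = 7.259 mm

S_e ≈ 7.26 mm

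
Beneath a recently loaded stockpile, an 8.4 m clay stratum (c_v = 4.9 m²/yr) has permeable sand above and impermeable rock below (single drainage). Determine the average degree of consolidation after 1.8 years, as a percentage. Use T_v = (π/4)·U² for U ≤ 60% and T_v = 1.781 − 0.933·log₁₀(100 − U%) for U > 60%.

Drainage path length: H_d = H = 8.4 m (single drainage).
T_v = c_v·t/H_d² = 4.9×1.8/8.4² = 0.125.
T_v = 0.125 corresponds to the U ≤ 60% branch:
U = √(4T_v/π) = 0.3989

U ≈ 39.9 %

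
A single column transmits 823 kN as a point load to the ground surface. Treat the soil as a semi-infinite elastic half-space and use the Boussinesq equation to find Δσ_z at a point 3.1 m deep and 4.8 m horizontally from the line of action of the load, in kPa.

Boussinesq vertical stress below a point load on an elastic half-space:
Δσ_z = 3P/(2πz²) · [1 + (r/z)²]^(−5/2)
r/z = 4.8/3.1 = 1.5484; [1+(r/z)²]^(−5/2) = 0.047.
Δσ_z = 3×823/(2π×3.1²) × 0.047 = 40.89 × 0.047 = 1.922 kPa

Δσ_z ≈ 1.92 kPa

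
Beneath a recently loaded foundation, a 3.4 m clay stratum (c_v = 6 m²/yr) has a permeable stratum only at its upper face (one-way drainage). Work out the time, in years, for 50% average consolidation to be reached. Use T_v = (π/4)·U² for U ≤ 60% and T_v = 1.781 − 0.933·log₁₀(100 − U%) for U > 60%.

t ≈ 0.378 years

Drainage path length: H_d = H = 3.4 m (single drainage).
U ≤ 60%: T_v = (π/4)·U² = (π/4)×0.5² = 0.19635.
t = T_v·H_d²/c_v = 0.19635×3.4²/6 = 0.3783 years.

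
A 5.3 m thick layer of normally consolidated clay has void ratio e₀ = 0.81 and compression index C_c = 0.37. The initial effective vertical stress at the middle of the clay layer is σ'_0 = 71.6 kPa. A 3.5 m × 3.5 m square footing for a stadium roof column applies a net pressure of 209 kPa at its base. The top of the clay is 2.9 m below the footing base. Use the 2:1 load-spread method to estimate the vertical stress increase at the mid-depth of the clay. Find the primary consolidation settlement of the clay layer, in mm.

Mid-depth of clay below the footing base: z = 2.9 + 5.3/2 = 5.55 m.
Stress increase at mid-clay by the 2:1 spreading method:
Δσ = qBL/((B+z)(L+z)) = 209×3.5×3.5/((3.5+5.55)(3.5+5.55)) = 31.26 kPa
Final effective stress: σ'_f = σ'_0 + Δσ = 71.6 + 31.26 = 102.86 kPa.
Normally consolidated clay, so the full stress increment lies on the virgin compression line:
S_c = C_c·H/(1+e₀)·log₁₀(σ'_f/σ'_0) = 0.37×5.3/(1+0.81)×log₁₀(102.86/71.6)
    = 1.0834 × 0.15733 = 0.1705 m

S_c ≈ 170 mm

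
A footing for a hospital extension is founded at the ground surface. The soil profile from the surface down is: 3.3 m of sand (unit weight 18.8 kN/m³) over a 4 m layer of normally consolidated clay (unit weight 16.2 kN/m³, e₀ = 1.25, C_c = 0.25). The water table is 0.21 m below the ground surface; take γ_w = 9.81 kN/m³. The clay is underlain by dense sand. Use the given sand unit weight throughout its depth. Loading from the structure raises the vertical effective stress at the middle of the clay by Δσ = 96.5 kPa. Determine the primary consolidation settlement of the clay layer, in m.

S_c ≈ 0.223 m

Mid-depth of clay below the ground surface: z = 3.3 + 4/2 = 5.3 m.
Total vertical stress at mid-clay: σ_v = 18.8×3.3 + 16.2×2 = 94.44 kPa.
Pore pressure: u = 9.81×(5.3 − 0.21) = 49.933 kPa.
Initial effective stress: σ'_0 = σ_v − u = 94.44 − 49.933 = 44.507 kPa.
Final effective stress: σ'_f = σ'_0 + Δσ = 44.507 + 96.5 = 141.01 kPa.
Normally consolidated clay, so the full stress increment lies on the virgin compression line:
S_c = C_c·H/(1+e₀)·log₁₀(σ'_f/σ'_0) = 0.25×4/(1+1.25)×log₁₀(141.01/44.507)
    = 0.44444 × 0.50082 = 0.2226 m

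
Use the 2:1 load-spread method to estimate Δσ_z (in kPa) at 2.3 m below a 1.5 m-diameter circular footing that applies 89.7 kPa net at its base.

Δσ_z ≈ 14 kPa

By the 2:1 method the load spreads at 1 horizontal : 2 vertical, so at depth z the loaded area has grown by z in each plan dimension:
Δσ ≈ qD²/(D+z)² = 89.7×1.5²/(1.5+2.3)² = 13.977 kPa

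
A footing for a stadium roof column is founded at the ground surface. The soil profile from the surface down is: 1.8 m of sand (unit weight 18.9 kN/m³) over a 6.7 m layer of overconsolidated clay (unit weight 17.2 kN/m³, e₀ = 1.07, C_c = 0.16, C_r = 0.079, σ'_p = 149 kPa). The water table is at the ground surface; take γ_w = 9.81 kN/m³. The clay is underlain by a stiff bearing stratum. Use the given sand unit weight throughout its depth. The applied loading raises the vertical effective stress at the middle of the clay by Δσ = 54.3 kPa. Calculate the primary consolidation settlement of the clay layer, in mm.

S_c ≈ 93.5 mm

Mid-depth of clay below the ground surface: z = 1.8 + 6.7/2 = 5.15 m.
Total vertical stress at mid-clay: σ_v = 18.9×1.8 + 17.2×3.35 = 91.64 kPa.
Pore pressure: u = 9.81×(5.15 − 0) = 50.522 kPa.
Initial effective stress: σ'_0 = σ_v − u = 91.64 − 50.522 = 41.118 kPa.
Final effective stress: σ'_f = 41.118 + 54.3 = 95.418 kPa.
σ'_f = 95.418 ≤ σ'_p = 149 kPa, so the clay remains overconsolidated and only the recompression index applies:
S_c = C_r·H/(1+e₀)·log₁₀(σ'_f/σ'_0) = 0.079×6.7/2.07×log₁₀(95.418/41.118)
    = 0.2557 × 0.3656 = 0.09348 m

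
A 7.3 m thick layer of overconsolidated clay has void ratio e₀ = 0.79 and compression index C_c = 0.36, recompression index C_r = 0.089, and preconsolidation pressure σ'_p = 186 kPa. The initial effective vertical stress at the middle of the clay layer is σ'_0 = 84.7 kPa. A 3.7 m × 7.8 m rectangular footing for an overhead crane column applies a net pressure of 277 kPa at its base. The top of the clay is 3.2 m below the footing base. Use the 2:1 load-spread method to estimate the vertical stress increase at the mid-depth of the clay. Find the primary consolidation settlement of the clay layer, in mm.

Mid-depth of clay below the footing base: z = 3.2 + 7.3/2 = 6.85 m.
Stress increase at mid-clay by the 2:1 spreading method:
Δσ = qBL/((B+z)(L+z)) = 277×3.7×7.8/((3.7+6.85)(7.8+6.85)) = 51.723 kPa
Final effective stress: σ'_f = 84.7 + 51.723 = 136.42 kPa.
σ'_f = 136.42 ≤ σ'_p = 186 kPa, so the clay remains overconsolidated and only the recompression index applies:
S_c = C_r·H/(1+e₀)·log₁₀(σ'_f/σ'_0) = 0.089×7.3/1.79×log₁₀(136.42/84.7)
    = 0.36296 × 0.20699 = 0.07513 m

S_c ≈ 75.1 mm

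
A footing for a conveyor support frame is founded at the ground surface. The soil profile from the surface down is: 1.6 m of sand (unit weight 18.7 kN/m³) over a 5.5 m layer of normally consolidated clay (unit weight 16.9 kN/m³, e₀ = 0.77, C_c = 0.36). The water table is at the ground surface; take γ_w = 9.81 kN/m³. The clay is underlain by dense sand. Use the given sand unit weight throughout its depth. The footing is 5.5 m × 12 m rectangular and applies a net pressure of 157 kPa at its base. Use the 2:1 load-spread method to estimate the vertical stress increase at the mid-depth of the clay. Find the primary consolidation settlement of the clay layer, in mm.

S_c ≈ 519 mm

Mid-depth of clay below the ground surface: z = 1.6 + 5.5/2 = 4.35 m.
Total vertical stress at mid-clay: σ_v = 18.7×1.6 + 16.9×2.75 = 76.395 kPa.
Pore pressure: u = 9.81×(4.35 − 0) = 42.673 kPa.
Initial effective stress: σ'_0 = σ_v − u = 76.395 − 42.673 = 33.722 kPa.
Stress increase at mid-clay by the 2:1 spreading method:
Δσ = qBL/((B+z)(L+z)) = 157×5.5×12/((5.5+4.35)(12+4.35)) = 64.341 kPa
Final effective stress: σ'_f = σ'_0 + Δσ = 33.722 + 64.341 = 98.063 kPa.
Normally consolidated clay, so the full stress increment lies on the virgin compression line:
S_c = C_c·H/(1+e₀)·log₁₀(σ'_f/σ'_0) = 0.36×5.5/(1+0.77)×log₁₀(98.063/33.722)
    = 1.1186 × 0.46359 = 0.5186 m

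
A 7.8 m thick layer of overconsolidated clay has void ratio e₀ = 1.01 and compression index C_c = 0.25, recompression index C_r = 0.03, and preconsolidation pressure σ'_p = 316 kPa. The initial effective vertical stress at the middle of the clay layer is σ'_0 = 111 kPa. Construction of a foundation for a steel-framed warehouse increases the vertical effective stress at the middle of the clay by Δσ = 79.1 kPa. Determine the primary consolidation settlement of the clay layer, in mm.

S_c ≈ 27.2 mm

Final effective stress: σ'_f = 111 + 79.1 = 190.1 kPa.
σ'_f = 190.1 ≤ σ'_p = 316 kPa, so the clay remains overconsolidated and only the recompression index applies:
S_c = C_r·H/(1+e₀)·log₁₀(σ'_f/σ'_0) = 0.03×7.8/2.01×log₁₀(190.1/111)
    = 0.11642 × 0.23366 = 0.0272 m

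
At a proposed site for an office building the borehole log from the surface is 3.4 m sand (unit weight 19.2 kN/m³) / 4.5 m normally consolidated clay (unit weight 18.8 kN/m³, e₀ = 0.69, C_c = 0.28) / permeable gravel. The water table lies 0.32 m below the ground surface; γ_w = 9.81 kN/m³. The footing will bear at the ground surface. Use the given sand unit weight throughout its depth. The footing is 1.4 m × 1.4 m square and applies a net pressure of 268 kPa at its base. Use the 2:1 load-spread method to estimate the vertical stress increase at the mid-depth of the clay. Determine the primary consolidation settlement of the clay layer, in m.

Mid-depth of clay below the ground surface: z = 3.4 + 4.5/2 = 5.65 m.
Total vertical stress at mid-clay: σ_v = 19.2×3.4 + 18.8×2.25 = 107.58 kPa.
Pore pressure: u = 9.81×(5.65 − 0.32) = 52.287 kPa.
Initial effective stress: σ'_0 = σ_v − u = 107.58 − 52.287 = 55.293 kPa.
Stress increase at mid-clay by the 2:1 spreading method:
Δσ = qBL/((B+z)(L+z)) = 268×1.4×1.4/((1.4+5.65)(1.4+5.65)) = 10.568 kPa
Final effective stress: σ'_f = σ'_0 + Δσ = 55.293 + 10.568 = 65.861 kPa.
Normally consolidated clay, so the full stress increment lies on the virgin compression line:
S_c = C_c·H/(1+e₀)·log₁₀(σ'_f/σ'_0) = 0.28×4.5/(1+0.69)×log₁₀(65.861/55.293)
    = 0.74556 × 0.075958 = 0.05663 m

S_c ≈ 0.0566 m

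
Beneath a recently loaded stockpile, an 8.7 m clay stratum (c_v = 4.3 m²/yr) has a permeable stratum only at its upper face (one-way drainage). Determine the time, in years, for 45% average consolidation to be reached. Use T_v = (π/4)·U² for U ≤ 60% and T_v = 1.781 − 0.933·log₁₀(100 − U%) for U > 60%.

Drainage path length: H_d = H = 8.7 m (single drainage).
U ≤ 60%: T_v = (π/4)·U² = (π/4)×0.45² = 0.15904.
t = T_v·H_d²/c_v = 0.15904×8.7²/4.3 = 2.799 years.

t ≈ 2.8 years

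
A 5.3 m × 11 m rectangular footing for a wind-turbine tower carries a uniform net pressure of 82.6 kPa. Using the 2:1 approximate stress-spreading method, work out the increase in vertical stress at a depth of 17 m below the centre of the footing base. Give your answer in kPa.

By the 2:1 method the load spreads at 1 horizontal : 2 vertical, so at depth z the loaded area has grown by z in each plan dimension:
Δσ = qBL/((B+z)(L+z)) = 82.6×5.3×11/((5.3+17)(11+17)) = 7.7123 kPa

Δσ_z ≈ 7.71 kPa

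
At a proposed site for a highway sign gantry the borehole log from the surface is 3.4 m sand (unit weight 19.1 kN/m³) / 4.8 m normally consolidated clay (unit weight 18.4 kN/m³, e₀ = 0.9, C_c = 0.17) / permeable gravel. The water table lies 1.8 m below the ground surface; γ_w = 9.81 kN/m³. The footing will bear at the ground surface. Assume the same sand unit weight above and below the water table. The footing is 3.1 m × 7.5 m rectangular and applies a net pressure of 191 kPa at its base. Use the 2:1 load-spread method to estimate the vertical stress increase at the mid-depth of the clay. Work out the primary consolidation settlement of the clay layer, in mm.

S_c ≈ 80.2 mm

Mid-depth of clay below the ground surface: z = 3.4 + 4.8/2 = 5.8 m.
Total vertical stress at mid-clay: σ_v = 19.1×3.4 + 18.4×2.4 = 109.1 kPa.
Pore pressure: u = 9.81×(5.8 − 1.8) = 39.24 kPa.
Initial effective stress: σ'_0 = σ_v − u = 109.1 − 39.24 = 69.86 kPa.
Stress increase at mid-clay by the 2:1 spreading method:
Δσ = qBL/((B+z)(L+z)) = 191×3.1×7.5/((3.1+5.8)(7.5+5.8)) = 37.516 kPa
Final effective stress: σ'_f = σ'_0 + Δσ = 69.86 + 37.516 = 107.38 kPa.
Normally consolidated clay, so the full stress increment lies on the virgin compression line:
S_c = C_c·H/(1+e₀)·log₁₀(σ'_f/σ'_0) = 0.17×4.8/(1+0.9)×log₁₀(107.38/69.86)
    = 0.42947 × 0.18669 = 0.08018 m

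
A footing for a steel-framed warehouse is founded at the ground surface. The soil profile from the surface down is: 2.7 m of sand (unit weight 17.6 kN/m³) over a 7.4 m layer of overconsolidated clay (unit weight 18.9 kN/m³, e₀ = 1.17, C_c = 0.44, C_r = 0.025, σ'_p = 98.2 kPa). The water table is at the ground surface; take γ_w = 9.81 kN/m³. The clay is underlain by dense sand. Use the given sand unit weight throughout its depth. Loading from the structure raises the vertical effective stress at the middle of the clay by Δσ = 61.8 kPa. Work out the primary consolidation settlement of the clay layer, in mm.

Mid-depth of clay below the ground surface: z = 2.7 + 7.4/2 = 6.4 m.
Total vertical stress at mid-clay: σ_v = 17.6×2.7 + 18.9×3.7 = 117.45 kPa.
Pore pressure: u = 9.81×(6.4 − 0) = 62.784 kPa.
Initial effective stress: σ'_0 = σ_v − u = 117.45 − 62.784 = 54.666 kPa.
Final effective stress: σ'_f = 54.666 + 61.8 = 116.47 kPa.
σ'_f = 116.47 > σ'_p = 98.2 kPa, so the stress path crosses the preconsolidation pressure — recompression up to σ'_p, then virgin compression beyond:
S_c = H/(1+e₀)·[C_r·log₁₀(σ'_p/σ'_0) + C_c·log₁₀(σ'_f/σ'_p)]
    = 7.4/2.17 × [0.025×log₁₀(98.2/54.666) + 0.44×log₁₀(116.47/98.2)]
    = 3.4101 × [0.0063599 + 0.032605] = 0.1329 m

S_c ≈ 133 mm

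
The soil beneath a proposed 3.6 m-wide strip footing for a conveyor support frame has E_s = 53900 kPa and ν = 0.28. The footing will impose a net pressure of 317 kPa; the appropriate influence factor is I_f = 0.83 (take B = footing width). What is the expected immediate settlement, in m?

S_e ≈ 0.0162 m

Immediate (elastic) settlement: S_e = q·B·(1−ν²)/E_s · I_f.
S_e = 317 × 3.6 × (1 − 0.28²) / 53900 × 0.83
    = 317 × 3.6 × 0.9216 / 53900 × 0.83
    = 0.0162 m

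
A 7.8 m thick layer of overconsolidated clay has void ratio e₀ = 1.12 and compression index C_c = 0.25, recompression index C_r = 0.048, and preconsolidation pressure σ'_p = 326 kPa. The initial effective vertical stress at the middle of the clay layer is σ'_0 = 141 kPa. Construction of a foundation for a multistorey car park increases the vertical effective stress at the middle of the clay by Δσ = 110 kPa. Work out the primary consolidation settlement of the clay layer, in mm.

Final effective stress: σ'_f = 141 + 110 = 251 kPa.
σ'_f = 251 ≤ σ'_p = 326 kPa, so the clay remains overconsolidated and only the recompression index applies:
S_c = C_r·H/(1+e₀)·log₁₀(σ'_f/σ'_0) = 0.048×7.8/2.12×log₁₀(251/141)
    = 0.1766 × 0.25045 = 0.04423 m

S_c ≈ 44.2 mm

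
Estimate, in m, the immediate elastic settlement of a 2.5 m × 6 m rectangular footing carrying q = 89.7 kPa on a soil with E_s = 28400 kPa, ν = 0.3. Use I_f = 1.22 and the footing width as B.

S_e ≈ 0.00877 m

Immediate (elastic) settlement: S_e = q·B·(1−ν²)/E_s · I_f.
S_e = 89.7 × 2.5 × (1 − 0.3²) / 28400 × 1.22
    = 89.7 × 2.5 × 0.91 / 28400 × 1.22
    = 0.008766 m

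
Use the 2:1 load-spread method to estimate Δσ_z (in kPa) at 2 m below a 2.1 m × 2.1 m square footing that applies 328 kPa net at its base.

By the 2:1 method the load spreads at 1 horizontal : 2 vertical, so at depth z the loaded area has grown by z in each plan dimension:
Δσ = qBL/((B+z)(L+z)) = 328×2.1×2.1/((2.1+2)(2.1+2)) = 86.049 kPa

Δσ_z ≈ 86 kPa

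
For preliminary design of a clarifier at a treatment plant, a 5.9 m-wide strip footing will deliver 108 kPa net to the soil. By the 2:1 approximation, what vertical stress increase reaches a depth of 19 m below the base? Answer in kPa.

By the 2:1 method the load spreads at 1 horizontal : 2 vertical, so at depth z the loaded area has grown by z in each plan dimension:
Δσ = qB/(B+z) = 108×5.9/(5.9+19) = 25.59 kPa

Δσ_z ≈ 25.6 kPa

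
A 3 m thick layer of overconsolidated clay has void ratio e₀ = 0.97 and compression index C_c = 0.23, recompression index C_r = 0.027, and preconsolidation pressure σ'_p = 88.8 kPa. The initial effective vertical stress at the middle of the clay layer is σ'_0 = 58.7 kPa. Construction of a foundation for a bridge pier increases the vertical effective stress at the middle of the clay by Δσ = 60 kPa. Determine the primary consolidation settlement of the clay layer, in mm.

S_c ≈ 51.5 mm

Final effective stress: σ'_f = 58.7 + 60 = 118.7 kPa.
σ'_f = 118.7 > σ'_p = 88.8 kPa, so the stress path crosses the preconsolidation pressure — recompression up to σ'_p, then virgin compression beyond:
S_c = H/(1+e₀)·[C_r·log₁₀(σ'_p/σ'_0) + C_c·log₁₀(σ'_f/σ'_p)]
    = 3/1.97 × [0.027×log₁₀(88.8/58.7) + 0.23×log₁₀(118.7/88.8)]
    = 1.5228 × [0.0048539 + 0.028989] = 0.05154 m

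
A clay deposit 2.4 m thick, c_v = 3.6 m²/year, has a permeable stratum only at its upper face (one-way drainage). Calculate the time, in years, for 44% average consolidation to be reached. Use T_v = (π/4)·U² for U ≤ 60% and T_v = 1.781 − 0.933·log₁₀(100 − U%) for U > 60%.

Drainage path length: H_d = H = 2.4 m (single drainage).
U ≤ 60%: T_v = (π/4)·U² = (π/4)×0.44² = 0.15205.
t = T_v·H_d²/c_v = 0.15205×2.4²/3.6 = 0.2433 years.

t ≈ 0.243 years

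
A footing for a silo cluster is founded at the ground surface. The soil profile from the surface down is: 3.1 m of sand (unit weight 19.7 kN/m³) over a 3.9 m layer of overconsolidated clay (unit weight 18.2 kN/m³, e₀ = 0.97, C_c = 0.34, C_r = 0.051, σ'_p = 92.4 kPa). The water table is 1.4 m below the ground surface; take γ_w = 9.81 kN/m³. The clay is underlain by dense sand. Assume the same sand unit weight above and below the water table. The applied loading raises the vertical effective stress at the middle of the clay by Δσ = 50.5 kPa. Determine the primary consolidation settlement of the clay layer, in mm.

Mid-depth of clay below the ground surface: z = 3.1 + 3.9/2 = 5.05 m.
Total vertical stress at mid-clay: σ_v = 19.7×3.1 + 18.2×1.95 = 96.56 kPa.
Pore pressure: u = 9.81×(5.05 − 1.4) = 35.806 kPa.
Initial effective stress: σ'_0 = σ_v − u = 96.56 − 35.806 = 60.754 kPa.
Final effective stress: σ'_f = 60.754 + 50.5 = 111.25 kPa.
σ'_f = 111.25 > σ'_p = 92.4 kPa, so the stress path crosses the preconsolidation pressure — recompression up to σ'_p, then virgin compression beyond:
S_c = H/(1+e₀)·[C_r·log₁₀(σ'_p/σ'_0) + C_c·log₁₀(σ'_f/σ'_p)]
    = 3.9/1.97 × [0.051×log₁₀(92.4/60.754) + 0.34×log₁₀(111.25/92.4)]
    = 1.9797 × [0.009287 + 0.027414] = 0.07266 m

S_c ≈ 72.7 mm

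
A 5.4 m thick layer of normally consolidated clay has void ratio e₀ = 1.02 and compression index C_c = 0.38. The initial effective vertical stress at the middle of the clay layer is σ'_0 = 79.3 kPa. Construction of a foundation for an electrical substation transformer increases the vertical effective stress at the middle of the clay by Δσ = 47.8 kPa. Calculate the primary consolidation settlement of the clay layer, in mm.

Final effective stress: σ'_f = σ'_0 + Δσ = 79.3 + 47.8 = 127.1 kPa.
Normally consolidated clay, so the full stress increment lies on the virgin compression line:
S_c = C_c·H/(1+e₀)·log₁₀(σ'_f/σ'_0) = 0.38×5.4/(1+1.02)×log₁₀(127.1/79.3)
    = 1.0158 × 0.20487 = 0.2081 m

S_c ≈ 208 mm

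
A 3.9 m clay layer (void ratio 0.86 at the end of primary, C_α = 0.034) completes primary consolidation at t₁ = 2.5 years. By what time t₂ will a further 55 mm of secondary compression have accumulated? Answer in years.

S_s = C_α·H/(1+e_p)·log₁₀(t₂/t₁) ⇒ log₁₀(t₂/t₁) = S_s·(1+e_p)/(C_α·H).
log₁₀(t₂/t₁) = 0.055 × (1+0.86) / (0.034×3.9) = 0.7715
t₂ = t₁ × 10^0.7715 = 2.5 × 5.909 = 14.77 years

t₂ ≈ 14.8 years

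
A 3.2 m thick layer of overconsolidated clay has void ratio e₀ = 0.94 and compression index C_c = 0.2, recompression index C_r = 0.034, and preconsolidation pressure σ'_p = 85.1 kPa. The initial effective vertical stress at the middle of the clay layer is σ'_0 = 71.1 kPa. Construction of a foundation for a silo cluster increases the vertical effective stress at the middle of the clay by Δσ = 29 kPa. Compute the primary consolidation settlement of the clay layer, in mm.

Final effective stress: σ'_f = 71.1 + 29 = 100.1 kPa.
σ'_f = 100.1 > σ'_p = 85.1 kPa, so the stress path crosses the preconsolidation pressure — recompression up to σ'_p, then virgin compression beyond:
S_c = H/(1+e₀)·[C_r·log₁₀(σ'_p/σ'_0) + C_c·log₁₀(σ'_f/σ'_p)]
    = 3.2/1.94 × [0.034×log₁₀(85.1/71.1) + 0.2×log₁₀(100.1/85.1)]
    = 1.6495 × [0.002654 + 0.014101] = 0.02764 m

S_c ≈ 27.6 mm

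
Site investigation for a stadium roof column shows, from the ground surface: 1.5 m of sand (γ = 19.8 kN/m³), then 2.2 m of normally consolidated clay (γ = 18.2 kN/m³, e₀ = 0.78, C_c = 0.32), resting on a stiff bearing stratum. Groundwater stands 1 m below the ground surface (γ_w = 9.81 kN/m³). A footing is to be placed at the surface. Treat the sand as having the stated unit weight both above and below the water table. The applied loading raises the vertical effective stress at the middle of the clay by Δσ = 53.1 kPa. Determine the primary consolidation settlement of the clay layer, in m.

Mid-depth of clay below the ground surface: z = 1.5 + 2.2/2 = 2.6 m.
Total vertical stress at mid-clay: σ_v = 19.8×1.5 + 18.2×1.1 = 49.72 kPa.
Pore pressure: u = 9.81×(2.6 − 1) = 15.696 kPa.
Initial effective stress: σ'_0 = σ_v − u = 49.72 − 15.696 = 34.024 kPa.
Final effective stress: σ'_f = σ'_0 + Δσ = 34.024 + 53.1 = 87.124 kPa.
Normally consolidated clay, so the full stress increment lies on the virgin compression line:
S_c = C_c·H/(1+e₀)·log₁₀(σ'_f/σ'_0) = 0.32×2.2/(1+0.78)×log₁₀(87.124/34.024)
    = 0.39551 × 0.40835 = 0.1615 m

S_c ≈ 0.162 m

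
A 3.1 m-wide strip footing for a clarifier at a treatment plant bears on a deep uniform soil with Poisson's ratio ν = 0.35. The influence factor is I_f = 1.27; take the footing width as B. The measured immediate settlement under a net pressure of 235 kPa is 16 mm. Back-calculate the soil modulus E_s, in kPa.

S_e = q·B·(1−ν²)/E_s · I_f  ⇒  E_s = q·B·(1−ν²)·I_f / S_e.
E_s = 235 × 3.1 × 0.8775 × 1.27 / 0.016 = 50740 kPa

E_s ≈ 50700 kPa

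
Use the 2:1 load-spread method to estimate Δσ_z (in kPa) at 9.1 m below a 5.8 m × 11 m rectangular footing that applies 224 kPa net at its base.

By the 2:1 method the load spreads at 1 horizontal : 2 vertical, so at depth z the loaded area has grown by z in each plan dimension:
Δσ = qBL/((B+z)(L+z)) = 224×5.8×11/((5.8+9.1)(11+9.1)) = 47.718 kPa

Δσ_z ≈ 47.7 kPa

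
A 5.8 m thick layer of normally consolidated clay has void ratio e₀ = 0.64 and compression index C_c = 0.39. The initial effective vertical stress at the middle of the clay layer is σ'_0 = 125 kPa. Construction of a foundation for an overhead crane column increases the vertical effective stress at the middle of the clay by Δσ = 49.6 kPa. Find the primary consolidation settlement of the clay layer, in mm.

S_c ≈ 200 mm

Final effective stress: σ'_f = σ'_0 + Δσ = 125 + 49.6 = 174.6 kPa.
Normally consolidated clay, so the full stress increment lies on the virgin compression line:
S_c = C_c·H/(1+e₀)·log₁₀(σ'_f/σ'_0) = 0.39×5.8/(1+0.64)×log₁₀(174.6/125)
    = 1.3793 × 0.14513 = 0.2002 m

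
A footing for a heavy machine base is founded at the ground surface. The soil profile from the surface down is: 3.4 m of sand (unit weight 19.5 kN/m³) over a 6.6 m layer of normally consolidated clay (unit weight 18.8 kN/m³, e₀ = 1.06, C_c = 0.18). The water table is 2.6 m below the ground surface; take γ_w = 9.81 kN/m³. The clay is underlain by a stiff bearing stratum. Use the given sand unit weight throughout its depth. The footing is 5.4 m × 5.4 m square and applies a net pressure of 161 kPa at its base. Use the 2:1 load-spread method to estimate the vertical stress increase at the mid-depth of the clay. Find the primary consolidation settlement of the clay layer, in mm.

Mid-depth of clay below the ground surface: z = 3.4 + 6.6/2 = 6.7 m.
Total vertical stress at mid-clay: σ_v = 19.5×3.4 + 18.8×3.3 = 128.34 kPa.
Pore pressure: u = 9.81×(6.7 − 2.6) = 40.221 kPa.
Initial effective stress: σ'_0 = σ_v − u = 128.34 − 40.221 = 88.119 kPa.
Stress increase at mid-clay by the 2:1 spreading method:
Δσ = qBL/((B+z)(L+z)) = 161×5.4×5.4/((5.4+6.7)(5.4+6.7)) = 32.066 kPa
Final effective stress: σ'_f = σ'_0 + Δσ = 88.119 + 32.066 = 120.19 kPa.
Normally consolidated clay, so the full stress increment lies on the virgin compression line:
S_c = C_c·H/(1+e₀)·log₁₀(σ'_f/σ'_0) = 0.18×6.6/(1+1.06)×log₁₀(120.19/88.119)
    = 0.5767 × 0.1348 = 0.07774 m

S_c ≈ 77.7 mm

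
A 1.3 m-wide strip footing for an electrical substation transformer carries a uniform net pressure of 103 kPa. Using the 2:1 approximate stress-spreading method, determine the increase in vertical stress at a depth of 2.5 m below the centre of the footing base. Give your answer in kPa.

By the 2:1 method the load spreads at 1 horizontal : 2 vertical, so at depth z the loaded area has grown by z in each plan dimension:
Δσ = qB/(B+z) = 103×1.3/(1.3+2.5) = 35.237 kPa

Δσ_z ≈ 35.2 kPa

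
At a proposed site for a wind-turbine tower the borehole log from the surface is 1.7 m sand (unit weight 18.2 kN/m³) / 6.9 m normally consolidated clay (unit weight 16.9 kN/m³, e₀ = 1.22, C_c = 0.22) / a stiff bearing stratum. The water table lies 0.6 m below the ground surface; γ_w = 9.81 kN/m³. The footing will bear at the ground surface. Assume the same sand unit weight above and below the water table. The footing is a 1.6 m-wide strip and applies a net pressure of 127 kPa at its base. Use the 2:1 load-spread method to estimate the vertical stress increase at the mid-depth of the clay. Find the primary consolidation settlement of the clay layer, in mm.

S_c ≈ 153 mm

Mid-depth of clay below the ground surface: z = 1.7 + 6.9/2 = 5.15 m.
Total vertical stress at mid-clay: σ_v = 18.2×1.7 + 16.9×3.45 = 89.245 kPa.
Pore pressure: u = 9.81×(5.15 − 0.6) = 44.636 kPa.
Initial effective stress: σ'_0 = σ_v − u = 89.245 − 44.636 = 44.609 kPa.
Stress increase at mid-clay by the 2:1 spreading method:
Δσ = qB/(B+z) = 127×1.6/(1.6+5.15) = 30.104 kPa
Final effective stress: σ'_f = σ'_0 + Δσ = 44.609 + 30.104 = 74.713 kPa.
Normally consolidated clay, so the full stress increment lies on the virgin compression line:
S_c = C_c·H/(1+e₀)·log₁₀(σ'_f/σ'_0) = 0.22×6.9/(1+1.22)×log₁₀(74.713/44.609)
    = 0.68378 × 0.22397 = 0.1531 m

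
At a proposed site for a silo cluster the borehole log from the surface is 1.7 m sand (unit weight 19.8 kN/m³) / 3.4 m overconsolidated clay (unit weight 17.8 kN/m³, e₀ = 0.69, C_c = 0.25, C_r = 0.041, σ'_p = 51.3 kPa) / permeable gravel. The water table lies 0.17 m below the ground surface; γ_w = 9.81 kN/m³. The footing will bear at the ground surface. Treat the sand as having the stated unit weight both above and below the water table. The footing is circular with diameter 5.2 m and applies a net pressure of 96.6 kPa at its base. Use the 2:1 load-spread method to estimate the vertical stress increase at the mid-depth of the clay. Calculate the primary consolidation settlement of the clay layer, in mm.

Mid-depth of clay below the ground surface: z = 1.7 + 3.4/2 = 3.4 m.
Total vertical stress at mid-clay: σ_v = 19.8×1.7 + 17.8×1.7 = 63.92 kPa.
Pore pressure: u = 9.81×(3.4 − 0.17) = 31.686 kPa.
Initial effective stress: σ'_0 = σ_v − u = 63.92 − 31.686 = 32.234 kPa.
Stress increase at mid-clay by the 2:1 spreading method:
Δσ ≈ qD²/(D+z)² = 96.6×5.2²/(5.2+3.4)² = 35.317 kPa
Final effective stress: σ'_f = 32.234 + 35.317 = 67.551 kPa.
σ'_f = 67.551 > σ'_p = 51.3 kPa, so the stress path crosses the preconsolidation pressure — recompression up to σ'_p, then virgin compression beyond:
S_c = H/(1+e₀)·[C_r·log₁₀(σ'_p/σ'_0) + C_c·log₁₀(σ'_f/σ'_p)]
    = 3.4/1.69 × [0.041×log₁₀(51.3/32.234) + 0.25×log₁₀(67.551/51.3)]
    = 2.0118 × [0.0082739 + 0.029879] = 0.07676 m

S_c ≈ 76.8 mm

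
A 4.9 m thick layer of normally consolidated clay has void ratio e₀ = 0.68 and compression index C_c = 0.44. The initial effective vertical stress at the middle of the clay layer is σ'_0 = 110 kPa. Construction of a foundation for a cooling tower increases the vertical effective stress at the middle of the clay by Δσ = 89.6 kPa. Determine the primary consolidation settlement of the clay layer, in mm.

Final effective stress: σ'_f = σ'_0 + Δσ = 110 + 89.6 = 199.6 kPa.
Normally consolidated clay, so the full stress increment lies on the virgin compression line:
S_c = C_c·H/(1+e₀)·log₁₀(σ'_f/σ'_0) = 0.44×4.9/(1+0.68)×log₁₀(199.6/110)
    = 1.2833 × 0.25877 = 0.3321 m

S_c ≈ 332 mm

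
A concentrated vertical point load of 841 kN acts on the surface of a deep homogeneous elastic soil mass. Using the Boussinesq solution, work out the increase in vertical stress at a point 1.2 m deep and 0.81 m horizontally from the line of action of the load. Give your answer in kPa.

Δσ_z ≈ 109 kPa

Boussinesq vertical stress below a point load on an elastic half-space:
Δσ_z = 3P/(2πz²) · [1 + (r/z)²]^(−5/2)
r/z = 0.81/1.2 = 0.675; [1+(r/z)²]^(−5/2) = 0.39118.
Δσ_z = 3×841/(2π×1.2²) × 0.39118 = 278.85 × 0.39118 = 109.1 kPa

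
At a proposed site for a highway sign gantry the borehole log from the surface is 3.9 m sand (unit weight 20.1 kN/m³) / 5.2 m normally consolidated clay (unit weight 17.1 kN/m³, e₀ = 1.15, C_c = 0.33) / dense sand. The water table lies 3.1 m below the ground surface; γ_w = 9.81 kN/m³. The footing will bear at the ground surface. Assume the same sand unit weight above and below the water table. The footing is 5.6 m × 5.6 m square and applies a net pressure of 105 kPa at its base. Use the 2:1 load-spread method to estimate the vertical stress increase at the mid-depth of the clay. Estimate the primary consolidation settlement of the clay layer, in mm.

S_c ≈ 77.7 mm

Mid-depth of clay below the ground surface: z = 3.9 + 5.2/2 = 6.5 m.
Total vertical stress at mid-clay: σ_v = 20.1×3.9 + 17.1×2.6 = 122.85 kPa.
Pore pressure: u = 9.81×(6.5 − 3.1) = 33.354 kPa.
Initial effective stress: σ'_0 = σ_v − u = 122.85 − 33.354 = 89.496 kPa.
Stress increase at mid-clay by the 2:1 spreading method:
Δσ = qBL/((B+z)(L+z)) = 105×5.6×5.6/((5.6+6.5)(5.6+6.5)) = 22.49 kPa
Final effective stress: σ'_f = σ'_0 + Δσ = 89.496 + 22.49 = 111.99 kPa.
Normally consolidated clay, so the full stress increment lies on the virgin compression line:
S_c = C_c·H/(1+e₀)·log₁₀(σ'_f/σ'_0) = 0.33×5.2/(1+1.15)×log₁₀(111.99/89.496)
    = 0.79814 × 0.097376 = 0.07772 m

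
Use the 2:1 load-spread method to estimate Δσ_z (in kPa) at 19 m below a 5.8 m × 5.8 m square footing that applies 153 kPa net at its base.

By the 2:1 method the load spreads at 1 horizontal : 2 vertical, so at depth z the loaded area has grown by z in each plan dimension:
Δσ = qBL/((B+z)(L+z)) = 153×5.8×5.8/((5.8+19)(5.8+19)) = 8.3684 kPa

Δσ_z ≈ 8.37 kPa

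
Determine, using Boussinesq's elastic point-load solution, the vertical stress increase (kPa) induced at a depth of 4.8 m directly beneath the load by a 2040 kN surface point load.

Boussinesq vertical stress below a point load on an elastic half-space:
Δσ_z = 3P/(2πz²) · [1 + (r/z)²]^(−5/2)
r/z = 0/4.8 = 0; [1+(r/z)²]^(−5/2) = 1.
Δσ_z = 3×2040/(2π×4.8²) × 1 = 42.276 × 1 = 42.28 kPa

Δσ_z ≈ 42.3 kPa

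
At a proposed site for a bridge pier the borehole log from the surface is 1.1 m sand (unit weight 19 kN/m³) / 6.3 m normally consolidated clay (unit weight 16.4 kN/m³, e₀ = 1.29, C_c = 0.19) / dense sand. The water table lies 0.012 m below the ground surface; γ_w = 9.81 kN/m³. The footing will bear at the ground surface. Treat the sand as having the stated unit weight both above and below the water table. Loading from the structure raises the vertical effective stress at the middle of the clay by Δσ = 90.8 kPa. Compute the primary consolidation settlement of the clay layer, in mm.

S_c ≈ 311 mm

Mid-depth of clay below the ground surface: z = 1.1 + 6.3/2 = 4.25 m.
Total vertical stress at mid-clay: σ_v = 19×1.1 + 16.4×3.15 = 72.56 kPa.
Pore pressure: u = 9.81×(4.25 − 0.012) = 41.575 kPa.
Initial effective stress: σ'_0 = σ_v − u = 72.56 − 41.575 = 30.985 kPa.
Final effective stress: σ'_f = σ'_0 + Δσ = 30.985 + 90.8 = 121.78 kPa.
Normally consolidated clay, so the full stress increment lies on the virgin compression line:
S_c = C_c·H/(1+e₀)·log₁₀(σ'_f/σ'_0) = 0.19×6.3/(1+1.29)×log₁₀(121.78/30.985)
    = 0.52271 × 0.59442 = 0.3107 m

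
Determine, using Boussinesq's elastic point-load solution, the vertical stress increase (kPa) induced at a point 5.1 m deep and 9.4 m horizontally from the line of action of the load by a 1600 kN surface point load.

Boussinesq vertical stress below a point load on an elastic half-space:
Δσ_z = 3P/(2πz²) · [1 + (r/z)²]^(−5/2)
r/z = 9.4/5.1 = 1.8431; [1+(r/z)²]^(−5/2) = 0.024664.
Δσ_z = 3×1600/(2π×5.1²) × 0.024664 = 29.371 × 0.024664 = 0.7244 kPa

Δσ_z ≈ 0.724 kPa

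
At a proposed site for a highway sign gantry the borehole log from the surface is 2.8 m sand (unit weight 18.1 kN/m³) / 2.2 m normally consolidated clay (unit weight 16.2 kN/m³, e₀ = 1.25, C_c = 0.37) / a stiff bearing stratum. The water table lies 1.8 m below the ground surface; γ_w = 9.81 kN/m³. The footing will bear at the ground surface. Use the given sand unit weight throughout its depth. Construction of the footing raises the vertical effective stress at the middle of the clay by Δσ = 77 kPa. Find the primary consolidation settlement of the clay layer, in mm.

S_c ≈ 151 mm

Mid-depth of clay below the ground surface: z = 2.8 + 2.2/2 = 3.9 m.
Total vertical stress at mid-clay: σ_v = 18.1×2.8 + 16.2×1.1 = 68.5 kPa.
Pore pressure: u = 9.81×(3.9 − 1.8) = 20.601 kPa.
Initial effective stress: σ'_0 = σ_v − u = 68.5 − 20.601 = 47.899 kPa.
Final effective stress: σ'_f = σ'_0 + Δσ = 47.899 + 77 = 124.9 kPa.
Normally consolidated clay, so the full stress increment lies on the virgin compression line:
S_c = C_c·H/(1+e₀)·log₁₀(σ'_f/σ'_0) = 0.37×2.2/(1+1.25)×log₁₀(124.9/47.899)
    = 0.36178 × 0.41624 = 0.1506 m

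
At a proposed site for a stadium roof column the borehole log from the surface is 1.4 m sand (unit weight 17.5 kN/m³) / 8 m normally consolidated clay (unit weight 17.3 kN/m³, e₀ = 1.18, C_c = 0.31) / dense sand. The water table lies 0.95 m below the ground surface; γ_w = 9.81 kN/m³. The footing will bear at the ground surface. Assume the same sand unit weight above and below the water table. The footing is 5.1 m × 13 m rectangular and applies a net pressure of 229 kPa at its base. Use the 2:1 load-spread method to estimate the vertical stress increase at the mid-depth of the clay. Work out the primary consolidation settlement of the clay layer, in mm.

S_c ≈ 466 mm

Mid-depth of clay below the ground surface: z = 1.4 + 8/2 = 5.4 m.
Total vertical stress at mid-clay: σ_v = 17.5×1.4 + 17.3×4 = 93.7 kPa.
Pore pressure: u = 9.81×(5.4 − 0.95) = 43.655 kPa.
Initial effective stress: σ'_0 = σ_v − u = 93.7 − 43.655 = 50.045 kPa.
Stress increase at mid-clay by the 2:1 spreading method:
Δσ = qBL/((B+z)(L+z)) = 229×5.1×13/((5.1+5.4)(13+5.4)) = 78.585 kPa
Final effective stress: σ'_f = σ'_0 + Δσ = 50.045 + 78.585 = 128.63 kPa.
Normally consolidated clay, so the full stress increment lies on the virgin compression line:
S_c = C_c·H/(1+e₀)·log₁₀(σ'_f/σ'_0) = 0.31×8/(1+1.18)×log₁₀(128.63/50.045)
    = 1.1376 × 0.40998 = 0.4664 m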